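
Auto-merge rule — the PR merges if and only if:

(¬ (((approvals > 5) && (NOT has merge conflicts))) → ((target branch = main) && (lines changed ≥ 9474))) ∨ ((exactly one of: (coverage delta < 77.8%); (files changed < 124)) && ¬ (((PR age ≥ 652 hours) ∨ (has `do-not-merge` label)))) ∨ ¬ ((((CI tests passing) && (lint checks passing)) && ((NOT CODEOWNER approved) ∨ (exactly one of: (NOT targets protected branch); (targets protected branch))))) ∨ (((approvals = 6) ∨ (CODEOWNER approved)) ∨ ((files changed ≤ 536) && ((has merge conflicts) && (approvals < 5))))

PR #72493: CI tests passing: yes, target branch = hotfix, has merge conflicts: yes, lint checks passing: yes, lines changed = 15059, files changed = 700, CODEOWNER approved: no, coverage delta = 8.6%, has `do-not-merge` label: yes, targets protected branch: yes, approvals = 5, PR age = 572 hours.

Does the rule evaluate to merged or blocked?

Blocked

Atomic conditions:
  approvals > 5: 5 > 5 is false
  NOT has merge conflicts: yes → false
  target branch = main: hotfix == main is false
  lines changed ≥ 9474: 15059 ≥ 9474 is true
  coverage delta < 77.8%: 8.6 < 77.8 is true
  files changed < 124: 700 < 124 is false
  PR age ≥ 652 hours: 572 ≥ 652 is false
  has `do-not-merge` label: yes → true
  CI tests passing: yes → true
  lint checks passing: yes → true
  NOT CODEOWNER approved: no → true
  NOT targets protected branch: yes → false
  targets protected branch: yes → true
  approvals = 6: 5 == 6 is false
  CODEOWNER approved: no → false
  files changed ≤ 536: 700 ≤ 536 is false
  has merge conflicts: yes → true
  approvals < 5: 5 < 5 is false
Combine:
[1.1.1] false AND false = false
[1.1] NOT false = true
[1.2] false AND true = false
[1] true → false = false
[2.1] exactly-one(true, false) = true
[2.2.1] false OR true = true
[2.2] NOT true = false
[2] true AND false = false
[3.1.1] true AND true = true
[3.1.2.2] exactly-one(false, true) = true
[3.1.2] true OR true = true
[3.1] true AND true = true
[3] NOT true = false
[4.1] false OR false = false
[4.2.2] true AND false = false
[4.2] false AND false = false
[4] false OR false = false
[root] false OR false OR false OR false = false
Overall: false → blocked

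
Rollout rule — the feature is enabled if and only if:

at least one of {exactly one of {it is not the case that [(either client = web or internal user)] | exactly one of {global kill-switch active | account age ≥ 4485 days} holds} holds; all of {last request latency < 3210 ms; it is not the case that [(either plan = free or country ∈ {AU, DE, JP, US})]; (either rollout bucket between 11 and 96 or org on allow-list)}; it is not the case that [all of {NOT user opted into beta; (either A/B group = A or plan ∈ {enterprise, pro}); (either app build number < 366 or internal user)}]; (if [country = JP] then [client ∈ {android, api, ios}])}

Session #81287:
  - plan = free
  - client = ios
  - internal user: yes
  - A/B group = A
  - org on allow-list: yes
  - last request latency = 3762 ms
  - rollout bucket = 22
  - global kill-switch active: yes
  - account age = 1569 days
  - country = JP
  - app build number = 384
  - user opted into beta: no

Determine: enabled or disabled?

Atomic conditions:
  client = web: ios == web is false
  internal user: yes → true
  global kill-switch active: yes → true
  account age ≥ 4485 days: 1569 ≥ 4485 is false
  last request latency < 3210 ms: 3762 < 3210 is false
  plan = free: free == free is true
  country ∈ {AU, DE, JP, US}: JP is in the set → true
  rollout bucket between 11 and 96: 22 in [11, 96] is true
  org on allow-list: yes → true
  NOT user opted into beta: no → true
  A/B group = A: A == A is true
  plan ∈ {enterprise, pro}: free is not in the set → false
  app build number < 366: 384 < 366 is false
  country = JP: JP == JP is true
  client ∈ {android, api, ios}: ios is in the set → true
Combine:
[1.1.1] false OR true = true
[1.1] NOT true = false
[1.2] exactly-one(true, false) = true
[1] exactly-one(false, true) = true
[2.2.1] true OR true = true
[2.2] NOT true = false
[2.3] true OR true = true
[2] false AND false AND true = false
[3.1.2] true OR false = true
[3.1.3] false OR true = true
[3.1] true AND true AND true = true
[3] NOT true = false
[4] true → true = true
[root] true OR false OR false OR true = true
Overall: true → enabled

Enabled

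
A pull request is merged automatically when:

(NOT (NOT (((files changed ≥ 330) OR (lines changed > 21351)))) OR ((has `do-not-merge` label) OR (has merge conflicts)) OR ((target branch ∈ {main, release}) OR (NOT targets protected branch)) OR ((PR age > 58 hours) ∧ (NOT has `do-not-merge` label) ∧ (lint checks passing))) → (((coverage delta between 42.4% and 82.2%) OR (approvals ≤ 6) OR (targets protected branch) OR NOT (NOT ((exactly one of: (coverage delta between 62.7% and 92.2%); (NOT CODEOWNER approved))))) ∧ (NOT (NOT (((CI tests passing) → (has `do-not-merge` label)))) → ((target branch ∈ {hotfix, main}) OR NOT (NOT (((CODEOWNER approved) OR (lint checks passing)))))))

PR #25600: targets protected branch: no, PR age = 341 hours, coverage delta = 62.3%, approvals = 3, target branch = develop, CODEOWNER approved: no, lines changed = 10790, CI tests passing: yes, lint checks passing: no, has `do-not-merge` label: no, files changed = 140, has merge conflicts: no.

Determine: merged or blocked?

Merged

Atomic conditions:
  files changed ≥ 330: 140 ≥ 330 is false
  lines changed > 21351: 10790 > 21351 is false
  has `do-not-merge` label: no → false
  has merge conflicts: no → false
  target branch ∈ {main, release}: develop is not in the set → false
  NOT targets protected branch: no → true
  PR age > 58 hours: 341 > 58 is true
  NOT has `do-not-merge` label: no → true
  lint checks passing: no → false
  coverage delta between 42.4% and 82.2%: 62.3 in [42.4, 82.2] is true
  approvals ≤ 6: 3 ≤ 6 is true
  targets protected branch: no → false
  coverage delta between 62.7% and 92.2%: 62.3 in [62.7, 92.2] is false
  NOT CODEOWNER approved: no → true
  CI tests passing: yes → true
  target branch ∈ {hotfix, main}: develop is not in the set → false
  CODEOWNER approved: no → false
Combine:
[1.1.1.1] false OR false = false
[1.1.1] NOT false = true
[1.1] NOT true = false
[1.2] false OR false = false
[1.3] false OR true = true
[1.4] true AND true AND false = false
[1] false OR false OR true OR false = true
[2.1.4.1.1] exactly-one(false, true) = true
[2.1.4.1] NOT true = false
[2.1.4] NOT false = true
[2.1] true OR true OR false OR true = true
[2.2.1.1.1] true → false = false
[2.2.1.1] NOT false = true
[2.2.1] NOT true = false
[2.2.2.2.1.1] false OR false = false
[2.2.2.2.1] NOT false = true
[2.2.2.2] NOT true = false
[2.2.2] false OR false = false
[2.2] false → false (antecedent false ⇒ implication holds) = true
[2] true AND true = true
[root] true → true = true
Overall: true → merged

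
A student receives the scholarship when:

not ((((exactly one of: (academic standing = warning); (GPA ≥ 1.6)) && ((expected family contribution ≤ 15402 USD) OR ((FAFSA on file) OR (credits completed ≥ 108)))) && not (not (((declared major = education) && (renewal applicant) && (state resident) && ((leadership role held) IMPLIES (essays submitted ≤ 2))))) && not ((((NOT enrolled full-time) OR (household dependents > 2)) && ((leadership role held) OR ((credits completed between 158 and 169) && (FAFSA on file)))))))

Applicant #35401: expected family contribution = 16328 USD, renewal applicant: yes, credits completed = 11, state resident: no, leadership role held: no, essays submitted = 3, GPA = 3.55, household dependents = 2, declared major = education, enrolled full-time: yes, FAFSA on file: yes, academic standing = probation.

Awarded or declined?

Awarded

Atomic conditions:
  academic standing = warning: probation == warning is false
  GPA ≥ 1.6: 3.55 ≥ 1.6 is true
  expected family contribution ≤ 15402 USD: 16328 ≤ 15402 is false
  FAFSA on file: yes → true
  credits completed ≥ 108: 11 ≥ 108 is false
  declared major = education: education == education is true
  renewal applicant: yes → true
  state resident: no → false
  leadership role held: no → false
  essays submitted ≤ 2: 3 ≤ 2 is false
  NOT enrolled full-time: yes → false
  household dependents > 2: 2 > 2 is false
  credits completed between 158 and 169: 11 in [158, 169] is false
Combine:
[1.1.1] exactly-one(false, true) = true
[1.1.2.2] true OR false = true
[1.1.2] false OR true = true
[1.1] true AND true = true
[1.2.1.1.4] false → false (antecedent false ⇒ implication holds) = true
[1.2.1.1] true AND true AND false AND true = false
[1.2.1] NOT false = true
[1.2] NOT true = false
[1.3.1.1] false OR false = false
[1.3.1.2.2] false AND true = false
[1.3.1.2] false OR false = false
[1.3.1] false AND false = false
[1.3] NOT false = true
[1] true AND false AND true = false
[root] NOT false = true
Overall: true → awarded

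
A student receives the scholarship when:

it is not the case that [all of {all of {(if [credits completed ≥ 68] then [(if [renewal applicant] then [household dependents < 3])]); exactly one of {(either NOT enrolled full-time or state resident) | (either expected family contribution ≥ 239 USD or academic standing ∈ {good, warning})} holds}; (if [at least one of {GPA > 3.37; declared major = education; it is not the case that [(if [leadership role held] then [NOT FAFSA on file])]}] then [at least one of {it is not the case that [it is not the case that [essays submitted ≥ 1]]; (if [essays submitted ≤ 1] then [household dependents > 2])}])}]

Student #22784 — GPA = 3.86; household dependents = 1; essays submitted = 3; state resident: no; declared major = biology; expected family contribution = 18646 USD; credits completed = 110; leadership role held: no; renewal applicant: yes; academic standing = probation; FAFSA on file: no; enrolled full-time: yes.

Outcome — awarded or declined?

Atomic conditions:
  credits completed ≥ 68: 110 ≥ 68 is true
  renewal applicant: yes → true
  household dependents < 3: 1 < 3 is true
  NOT enrolled full-time: yes → false
  state resident: no → false
  expected family contribution ≥ 239 USD: 18646 ≥ 239 is true
  academic standing ∈ {good, warning}: probation is not in the set → false
  GPA > 3.37: 3.86 > 3.37 is true
  declared major = education: biology == education is false
  leadership role held: no → false
  NOT FAFSA on file: no → true
  essays submitted ≥ 1: 3 ≥ 1 is true
  essays submitted ≤ 1: 3 ≤ 1 is false
  household dependents > 2: 1 > 2 is false
Combine:
[1.1.1.2] true → true = true
[1.1.1] true → true = true
[1.1.2.1] false OR false = false
[1.1.2.2] true OR false = true
[1.1.2] exactly-one(false, true) = true
[1.1] true AND true = true
[1.2.1.3.1] false → true (antecedent false ⇒ implication holds) = true
[1.2.1.3] NOT true = false
[1.2.1] true OR false OR false = true
[1.2.2.1.1] NOT true = false
[1.2.2.1] NOT false = true
[1.2.2.2] false → false (antecedent false ⇒ implication holds) = true
[1.2.2] true OR true = true
[1.2] true → true = true
[1] true AND true = true
[root] NOT true = false
Overall: false → declined

Declined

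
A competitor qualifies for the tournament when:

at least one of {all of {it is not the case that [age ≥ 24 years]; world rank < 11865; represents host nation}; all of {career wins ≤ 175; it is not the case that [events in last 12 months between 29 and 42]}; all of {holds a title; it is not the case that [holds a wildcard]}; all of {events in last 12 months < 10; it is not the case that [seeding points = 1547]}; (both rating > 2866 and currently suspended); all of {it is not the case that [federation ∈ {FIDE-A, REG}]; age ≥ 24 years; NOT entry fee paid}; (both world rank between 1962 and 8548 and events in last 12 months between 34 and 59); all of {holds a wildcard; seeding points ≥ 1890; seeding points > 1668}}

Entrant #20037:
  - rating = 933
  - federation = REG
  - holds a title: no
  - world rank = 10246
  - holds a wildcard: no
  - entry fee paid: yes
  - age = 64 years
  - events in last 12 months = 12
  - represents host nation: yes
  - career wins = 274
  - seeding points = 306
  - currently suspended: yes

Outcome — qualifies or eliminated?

Atomic conditions:
  age ≥ 24 years: 64 ≥ 24 is true
  world rank < 11865: 10246 < 11865 is true
  represents host nation: yes → true
  career wins ≤ 175: 274 ≤ 175 is false
  events in last 12 months between 29 and 42: 12 in [29, 42] is false
  holds a title: no → false
  holds a wildcard: no → false
  events in last 12 months < 10: 12 < 10 is false
  seeding points = 1547: 306 == 1547 is false
  rating > 2866: 933 > 2866 is false
  currently suspended: yes → true
  federation ∈ {FIDE-A, REG}: REG is in the set → true
  NOT entry fee paid: yes → false
  world rank between 1962 and 8548: 10246 in [1962, 8548] is false
  events in last 12 months between 34 and 59: 12 in [34, 59] is false
  seeding points ≥ 1890: 306 ≥ 1890 is false
  seeding points > 1668: 306 > 1668 is false
Combine:
[1.1] NOT true = false
[1] false AND true AND true = false
[2.2] NOT false = true
[2] false AND true = false
[3.2] NOT false = true
[3] false AND true = false
[4.2] NOT false = true
[4] false AND true = false
[5] false AND true = false
[6.1] NOT true = false
[6] false AND true AND false = false
[7] false AND false = false
[8] false AND false AND false = false
[root] false OR false OR false OR false OR false OR false OR false OR false = false
Overall: false → eliminated

Eliminated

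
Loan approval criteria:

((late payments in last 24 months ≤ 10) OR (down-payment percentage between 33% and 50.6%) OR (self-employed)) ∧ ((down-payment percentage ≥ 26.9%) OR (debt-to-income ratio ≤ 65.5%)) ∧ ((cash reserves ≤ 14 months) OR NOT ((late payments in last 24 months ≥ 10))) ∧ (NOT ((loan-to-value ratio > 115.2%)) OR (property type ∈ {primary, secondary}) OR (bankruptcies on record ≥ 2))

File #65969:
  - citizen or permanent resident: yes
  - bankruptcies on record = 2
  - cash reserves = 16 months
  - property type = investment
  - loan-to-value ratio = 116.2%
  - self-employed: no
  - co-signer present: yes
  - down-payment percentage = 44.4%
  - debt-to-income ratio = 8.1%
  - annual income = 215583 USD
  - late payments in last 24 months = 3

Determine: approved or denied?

Atomic conditions:
  late payments in last 24 months ≤ 10: 3 ≤ 10 is true
  down-payment percentage between 33% and 50.6%: 44.4 in [33, 50.6] is true
  self-employed: no → false
  down-payment percentage ≥ 26.9%: 44.4 ≥ 26.9 is true
  debt-to-income ratio ≤ 65.5%: 8.1 ≤ 65.5 is true
  cash reserves ≤ 14 months: 16 ≤ 14 is false
  late payments in last 24 months ≥ 10: 3 ≥ 10 is false
  loan-to-value ratio > 115.2%: 116.2 > 115.2 is true
  property type ∈ {primary, secondary}: investment is not in the set → false
  bankruptcies on record ≥ 2: 2 ≥ 2 is true
Combine:
[1] true OR true OR false = true
[2] true OR true = true
[3.2] NOT false = true
[3] false OR true = true
[4.1] NOT true = false
[4] false OR false OR true = true
[root] true AND true AND true AND true = true
Overall: true → approved

Approved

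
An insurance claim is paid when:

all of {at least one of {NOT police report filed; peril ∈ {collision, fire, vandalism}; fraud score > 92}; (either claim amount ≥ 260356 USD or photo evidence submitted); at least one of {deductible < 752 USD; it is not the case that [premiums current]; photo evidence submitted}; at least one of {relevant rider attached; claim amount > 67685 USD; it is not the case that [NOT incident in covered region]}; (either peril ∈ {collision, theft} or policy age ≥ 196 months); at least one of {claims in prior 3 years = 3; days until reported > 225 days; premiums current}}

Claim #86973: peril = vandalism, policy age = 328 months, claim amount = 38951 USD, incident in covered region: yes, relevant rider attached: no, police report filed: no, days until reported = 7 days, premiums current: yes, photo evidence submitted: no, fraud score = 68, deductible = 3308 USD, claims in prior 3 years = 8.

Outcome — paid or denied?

Denied

Atomic conditions:
  NOT police report filed: no → true
  peril ∈ {collision, fire, vandalism}: vandalism is in the set → true
  fraud score > 92: 68 > 92 is false
  claim amount ≥ 260356 USD: 38951 ≥ 260356 is false
  photo evidence submitted: no → false
  deductible < 752 USD: 3308 < 752 is false
  premiums current: yes → true
  relevant rider attached: no → false
  claim amount > 67685 USD: 38951 > 67685 is false
  NOT incident in covered region: yes → false
  peril ∈ {collision, theft}: vandalism is not in the set → false
  policy age ≥ 196 months: 328 ≥ 196 is true
  claims in prior 3 years = 3: 8 == 3 is false
  days until reported > 225 days: 7 > 225 is false
Combine:
[1] true OR true OR false = true
[2] false OR false = false
[3.2] NOT true = false
[3] false OR false OR false = false
[4.3] NOT false = true
[4] false OR false OR true = true
[5] false OR true = true
[6] false OR false OR true = true
[root] true AND false AND false AND true AND true AND true = false
Overall: false → denied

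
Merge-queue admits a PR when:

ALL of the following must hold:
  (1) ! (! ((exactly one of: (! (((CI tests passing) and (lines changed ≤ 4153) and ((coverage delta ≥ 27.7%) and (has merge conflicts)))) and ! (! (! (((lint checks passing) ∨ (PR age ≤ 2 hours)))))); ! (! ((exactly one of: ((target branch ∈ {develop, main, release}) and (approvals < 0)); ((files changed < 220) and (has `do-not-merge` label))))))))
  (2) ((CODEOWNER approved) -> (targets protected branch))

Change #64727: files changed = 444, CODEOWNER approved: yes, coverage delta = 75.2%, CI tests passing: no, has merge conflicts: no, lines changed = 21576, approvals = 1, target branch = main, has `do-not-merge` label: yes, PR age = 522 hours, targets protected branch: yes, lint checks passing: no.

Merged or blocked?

Merged

Atomic conditions:
  CI tests passing: no → false
  lines changed ≤ 4153: 21576 ≤ 4153 is false
  coverage delta ≥ 27.7%: 75.2 ≥ 27.7 is true
  has merge conflicts: no → false
  lint checks passing: no → false
  PR age ≤ 2 hours: 522 ≤ 2 is false
  target branch ∈ {develop, main, release}: main is in the set → true
  approvals < 0: 1 < 0 is false
  files changed < 220: 444 < 220 is false
  has `do-not-merge` label: yes → true
  CODEOWNER approved: yes → true
  targets protected branch: yes → true
Combine:
[1.1.1.1.1.1.3] true AND false = false
[1.1.1.1.1.1] false AND false AND false = false
[1.1.1.1.1] NOT false = true
[1.1.1.1.2.1.1.1] false OR false = false
[1.1.1.1.2.1.1] NOT false = true
[1.1.1.1.2.1] NOT true = false
[1.1.1.1.2] NOT false = true
[1.1.1.1] true AND true = true
[1.1.1.2.1.1.1] true AND false = false
[1.1.1.2.1.1.2] false AND true = false
[1.1.1.2.1.1] exactly-one(false, false) = false
[1.1.1.2.1] NOT false = true
[1.1.1.2] NOT true = false
[1.1.1] exactly-one(true, false) = true
[1.1] NOT true = false
[1] NOT false = true
[2] true → true = true
[root] true AND true = true
Overall: true → merged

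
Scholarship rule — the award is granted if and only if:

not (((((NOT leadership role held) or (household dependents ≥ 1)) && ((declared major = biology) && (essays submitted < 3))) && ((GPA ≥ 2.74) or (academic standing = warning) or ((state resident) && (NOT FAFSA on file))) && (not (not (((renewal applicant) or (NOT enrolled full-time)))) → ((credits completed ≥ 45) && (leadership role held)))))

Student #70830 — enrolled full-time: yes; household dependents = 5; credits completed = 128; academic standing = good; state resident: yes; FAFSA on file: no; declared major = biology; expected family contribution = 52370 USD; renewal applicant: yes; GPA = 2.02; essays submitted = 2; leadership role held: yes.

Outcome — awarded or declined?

Declined

Atomic conditions:
  NOT leadership role held: yes → false
  household dependents ≥ 1: 5 ≥ 1 is true
  declared major = biology: biology == biology is true
  essays submitted < 3: 2 < 3 is true
  GPA ≥ 2.74: 2.02 ≥ 2.74 is false
  academic standing = warning: good == warning is false
  state resident: yes → true
  NOT FAFSA on file: no → true
  renewal applicant: yes → true
  NOT enrolled full-time: yes → false
  credits completed ≥ 45: 128 ≥ 45 is true
  leadership role held: yes → true
Combine:
[1.1.1] false OR true = true
[1.1.2] true AND true = true
[1.1] true AND true = true
[1.2.3] true AND true = true
[1.2] false OR false OR true = true
[1.3.1.1.1] true OR false = true
[1.3.1.1] NOT true = false
[1.3.1] NOT false = true
[1.3.2] true AND true = true
[1.3] true → true = true
[1] true AND true AND true = true
[root] NOT true = false
Overall: false → declined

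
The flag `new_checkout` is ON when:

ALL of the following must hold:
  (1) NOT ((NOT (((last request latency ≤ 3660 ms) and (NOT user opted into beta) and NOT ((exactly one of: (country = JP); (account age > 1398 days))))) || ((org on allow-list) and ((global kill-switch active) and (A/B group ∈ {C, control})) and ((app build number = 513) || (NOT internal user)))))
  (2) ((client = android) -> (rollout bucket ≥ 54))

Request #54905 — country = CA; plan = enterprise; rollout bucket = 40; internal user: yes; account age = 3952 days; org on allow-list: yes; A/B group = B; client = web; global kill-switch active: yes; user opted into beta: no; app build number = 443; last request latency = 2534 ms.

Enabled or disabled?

Atomic conditions:
  last request latency ≤ 3660 ms: 2534 ≤ 3660 is true
  NOT user opted into beta: no → true
  country = JP: CA == JP is false
  account age > 1398 days: 3952 > 1398 is true
  org on allow-list: yes → true
  global kill-switch active: yes → true
  A/B group ∈ {C, control}: B is not in the set → false
  app build number = 513: 443 == 513 is false
  NOT internal user: yes → false
  client = android: web == android is false
  rollout bucket ≥ 54: 40 ≥ 54 is false
Combine:
[1.1.1.1.3.1] exactly-one(false, true) = true
[1.1.1.1.3] NOT true = false
[1.1.1.1] true AND true AND false = false
[1.1.1] NOT false = true
[1.1.2.2] true AND false = false
[1.1.2.3] false OR false = false
[1.1.2] true AND false AND false = false
[1.1] true OR false = true
[1] NOT true = false
[2] false → false (antecedent false ⇒ implication holds) = true
[root] false AND true = false
Overall: false → disabled

Disabled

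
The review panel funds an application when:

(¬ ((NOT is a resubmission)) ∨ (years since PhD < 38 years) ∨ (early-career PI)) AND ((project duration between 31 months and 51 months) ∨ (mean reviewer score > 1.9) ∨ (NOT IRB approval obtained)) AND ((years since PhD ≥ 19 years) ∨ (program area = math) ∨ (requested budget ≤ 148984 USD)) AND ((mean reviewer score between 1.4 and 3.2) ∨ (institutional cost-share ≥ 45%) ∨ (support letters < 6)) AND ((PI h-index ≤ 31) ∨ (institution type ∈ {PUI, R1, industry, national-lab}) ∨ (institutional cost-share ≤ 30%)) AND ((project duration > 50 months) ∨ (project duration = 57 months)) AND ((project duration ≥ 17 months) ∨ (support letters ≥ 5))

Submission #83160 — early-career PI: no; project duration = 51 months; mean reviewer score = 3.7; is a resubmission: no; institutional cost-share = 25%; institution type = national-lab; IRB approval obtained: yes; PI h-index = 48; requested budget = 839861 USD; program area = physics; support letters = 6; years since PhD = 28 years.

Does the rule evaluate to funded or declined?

Declined

Atomic conditions:
  NOT is a resubmission: no → true
  years since PhD < 38 years: 28 < 38 is true
  early-career PI: no → false
  project duration between 31 months and 51 months: 51 in [31, 51] is true
  mean reviewer score > 1.9: 3.7 > 1.9 is true
  NOT IRB approval obtained: yes → false
  years since PhD ≥ 19 years: 28 ≥ 19 is true
  program area = math: physics == math is false
  requested budget ≤ 148984 USD: 839861 ≤ 148984 is false
  mean reviewer score between 1.4 and 3.2: 3.7 in [1.4, 3.2] is false
  institutional cost-share ≥ 45%: 25 ≥ 45 is false
  support letters < 6: 6 < 6 is false
  PI h-index ≤ 31: 48 ≤ 31 is false
  institution type ∈ {PUI, R1, industry, national-lab}: national-lab is in the set → true
  institutional cost-share ≤ 30%: 25 ≤ 30 is true
  project duration > 50 months: 51 > 50 is true
  project duration = 57 months: 51 == 57 is false
  project duration ≥ 17 months: 51 ≥ 17 is true
  support letters ≥ 5: 6 ≥ 5 is true
Combine:
[1.1] NOT true = false
[1] false OR true OR false = true
[2] true OR true OR false = true
[3] true OR false OR false = true
[4] false OR false OR false = false
[5] false OR true OR true = true
[6] true OR false = true
[7] true OR true = true
[root] true AND true AND true AND false AND true AND true AND true = false
Overall: false → declined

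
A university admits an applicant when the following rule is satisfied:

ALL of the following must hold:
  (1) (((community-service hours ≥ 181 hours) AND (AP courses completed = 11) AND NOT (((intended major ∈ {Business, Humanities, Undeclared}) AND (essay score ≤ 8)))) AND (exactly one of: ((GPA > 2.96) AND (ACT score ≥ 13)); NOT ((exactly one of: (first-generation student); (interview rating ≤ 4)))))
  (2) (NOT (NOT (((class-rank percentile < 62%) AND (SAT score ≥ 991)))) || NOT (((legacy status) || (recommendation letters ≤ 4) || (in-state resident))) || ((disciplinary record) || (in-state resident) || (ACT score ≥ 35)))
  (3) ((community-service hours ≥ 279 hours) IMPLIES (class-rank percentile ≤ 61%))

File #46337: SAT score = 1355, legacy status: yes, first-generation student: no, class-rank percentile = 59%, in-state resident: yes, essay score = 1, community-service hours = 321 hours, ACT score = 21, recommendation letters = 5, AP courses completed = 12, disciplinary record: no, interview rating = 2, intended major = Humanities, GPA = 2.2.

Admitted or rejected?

Rejected

Atomic conditions:
  community-service hours ≥ 181 hours: 321 ≥ 181 is true
  AP courses completed = 11: 12 == 11 is false
  intended major ∈ {Business, Humanities, Undeclared}: Humanities is in the set → true
  essay score ≤ 8: 1 ≤ 8 is true
  GPA > 2.96: 2.2 > 2.96 is false
  ACT score ≥ 13: 21 ≥ 13 is true
  first-generation student: no → false
  interview rating ≤ 4: 2 ≤ 4 is true
  class-rank percentile < 62%: 59 < 62 is true
  SAT score ≥ 991: 1355 ≥ 991 is true
  legacy status: yes → true
  recommendation letters ≤ 4: 5 ≤ 4 is false
  in-state resident: yes → true
  disciplinary record: no → false
  ACT score ≥ 35: 21 ≥ 35 is false
  community-service hours ≥ 279 hours: 321 ≥ 279 is true
  class-rank percentile ≤ 61%: 59 ≤ 61 is true
Combine:
[1.1.3.1] true AND true = true
[1.1.3] NOT true = false
[1.1] true AND false AND false = false
[1.2.1] false AND true = false
[1.2.2.1] exactly-one(false, true) = true
[1.2.2] NOT true = false
[1.2] exactly-one(false, false) = false
[1] false AND false = false
[2.1.1.1] true AND true = true
[2.1.1] NOT true = false
[2.1] NOT false = true
[2.2.1] true OR false OR true = true
[2.2] NOT true = false
[2.3] false OR true OR false = true
[2] true OR false OR true = true
[3] true → true = true
[root] false AND true AND true = false
Overall: false → rejected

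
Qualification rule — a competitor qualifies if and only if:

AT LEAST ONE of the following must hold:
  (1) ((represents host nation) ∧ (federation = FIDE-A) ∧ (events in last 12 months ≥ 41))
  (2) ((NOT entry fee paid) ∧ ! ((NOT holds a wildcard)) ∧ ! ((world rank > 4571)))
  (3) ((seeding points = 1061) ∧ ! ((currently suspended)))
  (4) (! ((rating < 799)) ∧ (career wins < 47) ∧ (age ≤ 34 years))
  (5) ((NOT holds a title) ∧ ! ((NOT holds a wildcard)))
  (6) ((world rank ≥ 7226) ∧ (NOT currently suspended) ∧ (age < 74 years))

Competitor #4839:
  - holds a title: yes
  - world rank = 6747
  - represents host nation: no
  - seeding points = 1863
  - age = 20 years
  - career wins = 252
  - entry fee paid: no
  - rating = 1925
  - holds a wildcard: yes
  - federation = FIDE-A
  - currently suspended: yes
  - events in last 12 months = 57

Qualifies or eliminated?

Atomic conditions:
  represents host nation: no → false
  federation = FIDE-A: FIDE-A == FIDE-A is true
  events in last 12 months ≥ 41: 57 ≥ 41 is true
  NOT entry fee paid: no → true
  NOT holds a wildcard: yes → false
  world rank > 4571: 6747 > 4571 is true
  seeding points = 1061: 1863 == 1061 is false
  currently suspended: yes → true
  rating < 799: 1925 < 799 is false
  career wins < 47: 252 < 47 is false
  age ≤ 34 years: 20 ≤ 34 is true
  NOT holds a title: yes → false
  world rank ≥ 7226: 6747 ≥ 7226 is false
  NOT currently suspended: yes → false
  age < 74 years: 20 < 74 is true
Combine:
[1] false AND true AND true = false
[2.2] NOT false = true
[2.3] NOT true = false
[2] true AND true AND false = false
[3.2] NOT true = false
[3] false AND false = false
[4.1] NOT false = true
[4] true AND false AND true = false
[5.2] NOT false = true
[5] false AND true = false
[6] false AND false AND true = false
[root] false OR false OR false OR false OR false OR false = false
Overall: false → eliminated

Eliminated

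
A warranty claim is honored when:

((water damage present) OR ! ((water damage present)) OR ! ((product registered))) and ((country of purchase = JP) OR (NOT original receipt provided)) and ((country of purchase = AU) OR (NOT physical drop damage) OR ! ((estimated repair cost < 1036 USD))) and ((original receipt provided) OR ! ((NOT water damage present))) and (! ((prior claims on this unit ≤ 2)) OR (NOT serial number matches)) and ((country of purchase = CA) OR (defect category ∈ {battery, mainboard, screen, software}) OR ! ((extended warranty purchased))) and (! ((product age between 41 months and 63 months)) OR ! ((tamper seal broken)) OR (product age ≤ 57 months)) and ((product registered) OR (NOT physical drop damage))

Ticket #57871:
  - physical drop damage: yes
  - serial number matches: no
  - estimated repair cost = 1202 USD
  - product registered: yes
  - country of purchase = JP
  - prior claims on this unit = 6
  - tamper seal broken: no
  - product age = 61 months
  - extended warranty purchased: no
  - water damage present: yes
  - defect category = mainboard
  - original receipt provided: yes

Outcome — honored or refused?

Honored

Atomic conditions:
  water damage present: yes → true
  product registered: yes → true
  country of purchase = JP: JP == JP is true
  NOT original receipt provided: yes → false
  country of purchase = AU: JP == AU is false
  NOT physical drop damage: yes → false
  estimated repair cost < 1036 USD: 1202 < 1036 is false
  original receipt provided: yes → true
  NOT water damage present: yes → false
  prior claims on this unit ≤ 2: 6 ≤ 2 is false
  NOT serial number matches: no → true
  country of purchase = CA: JP == CA is false
  defect category ∈ {battery, mainboard, screen, software}: mainboard is in the set → true
  extended warranty purchased: no → false
  product age between 41 months and 63 months: 61 in [41, 63] is true
  tamper seal broken: no → false
  product age ≤ 57 months: 61 ≤ 57 is false
Combine:
[1.2] NOT true = false
[1.3] NOT true = false
[1] true OR false OR false = true
[2] true OR false = true
[3.3] NOT false = true
[3] false OR false OR true = true
[4.2] NOT false = true
[4] true OR true = true
[5.1] NOT false = true
[5] true OR true = true
[6.3] NOT false = true
[6] false OR true OR true = true
[7.1] NOT true = false
[7.2] NOT false = true
[7] false OR true OR false = true
[8] true OR false = true
[root] true AND true AND true AND true AND true AND true AND true AND true = true
Overall: true → honored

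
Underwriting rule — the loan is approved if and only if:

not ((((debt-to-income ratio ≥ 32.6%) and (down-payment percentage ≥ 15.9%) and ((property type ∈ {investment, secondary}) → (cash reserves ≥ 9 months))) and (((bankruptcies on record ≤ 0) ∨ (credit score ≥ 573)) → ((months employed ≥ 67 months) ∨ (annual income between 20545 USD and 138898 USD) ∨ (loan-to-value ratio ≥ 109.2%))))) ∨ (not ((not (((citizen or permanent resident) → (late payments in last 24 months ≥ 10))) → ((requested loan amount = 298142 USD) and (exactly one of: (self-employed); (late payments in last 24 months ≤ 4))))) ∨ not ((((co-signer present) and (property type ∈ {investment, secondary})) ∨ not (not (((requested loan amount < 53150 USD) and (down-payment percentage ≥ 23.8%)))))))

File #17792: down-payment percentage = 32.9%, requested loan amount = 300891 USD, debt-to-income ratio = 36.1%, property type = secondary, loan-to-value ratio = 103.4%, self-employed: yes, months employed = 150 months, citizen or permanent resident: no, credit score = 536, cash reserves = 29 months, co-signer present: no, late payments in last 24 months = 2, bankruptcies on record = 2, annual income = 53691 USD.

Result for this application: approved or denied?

Atomic conditions:
  debt-to-income ratio ≥ 32.6%: 36.1 ≥ 32.6 is true
  down-payment percentage ≥ 15.9%: 32.9 ≥ 15.9 is true
  property type ∈ {investment, secondary}: secondary is in the set → true
  cash reserves ≥ 9 months: 29 ≥ 9 is true
  bankruptcies on record ≤ 0: 2 ≤ 0 is false
  credit score ≥ 573: 536 ≥ 573 is false
  months employed ≥ 67 months: 150 ≥ 67 is true
  annual income between 20545 USD and 138898 USD: 53691 in [20545, 138898] is true
  loan-to-value ratio ≥ 109.2%: 103.4 ≥ 109.2 is false
  citizen or permanent resident: no → false
  late payments in last 24 months ≥ 10: 2 ≥ 10 is false
  requested loan amount = 298142 USD: 300891 == 298142 is false
  self-employed: yes → true
  late payments in last 24 months ≤ 4: 2 ≤ 4 is true
  co-signer present: no → false
  requested loan amount < 53150 USD: 300891 < 53150 is false
  down-payment percentage ≥ 23.8%: 32.9 ≥ 23.8 is true
Combine:
[1.1.1.3] true → true = true
[1.1.1] true AND true AND true = true
[1.1.2.1] false OR false = false
[1.1.2.2] true OR true OR false = true
[1.1.2] false → true (antecedent false ⇒ implication holds) = true
[1.1] true AND true = true
[1] NOT true = false
[2.1.1.1.1] false → false (antecedent false ⇒ implication holds) = true
[2.1.1.1] NOT true = false
[2.1.1.2.2] exactly-one(true, true) = false
[2.1.1.2] false AND false = false
[2.1.1] false → false (antecedent false ⇒ implication holds) = true
[2.1] NOT true = false
[2.2.1.1] false AND true = false
[2.2.1.2.1.1] false AND true = false
[2.2.1.2.1] NOT false = true
[2.2.1.2] NOT true = false
[2.2.1] false OR false = false
[2.2] NOT false = true
[2] false OR true = true
[root] false OR true = true
Overall: true → approved

Approved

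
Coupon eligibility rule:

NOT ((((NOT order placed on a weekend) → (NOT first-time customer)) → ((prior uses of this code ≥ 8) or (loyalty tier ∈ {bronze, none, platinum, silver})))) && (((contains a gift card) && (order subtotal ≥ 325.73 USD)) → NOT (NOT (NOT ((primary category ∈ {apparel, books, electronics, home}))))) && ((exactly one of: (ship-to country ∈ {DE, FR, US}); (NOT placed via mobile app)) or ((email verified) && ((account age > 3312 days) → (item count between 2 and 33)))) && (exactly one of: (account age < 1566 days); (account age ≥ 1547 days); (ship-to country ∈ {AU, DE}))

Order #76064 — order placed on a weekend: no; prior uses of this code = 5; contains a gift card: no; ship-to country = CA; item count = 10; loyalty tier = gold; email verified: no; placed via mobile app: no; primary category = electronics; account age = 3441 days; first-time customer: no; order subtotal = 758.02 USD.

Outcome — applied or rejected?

Applied

Atomic conditions:
  NOT order placed on a weekend: no → true
  NOT first-time customer: no → true
  prior uses of this code ≥ 8: 5 ≥ 8 is false
  loyalty tier ∈ {bronze, none, platinum, silver}: gold is not in the set → false
  contains a gift card: no → false
  order subtotal ≥ 325.73 USD: 758.02 ≥ 325.73 is true
  primary category ∈ {apparel, books, electronics, home}: electronics is in the set → true
  ship-to country ∈ {DE, FR, US}: CA is not in the set → false
  NOT placed via mobile app: no → true
  email verified: no → false
  account age > 3312 days: 3441 > 3312 is true
  item count between 2 and 33: 10 in [2, 33] is true
  account age < 1566 days: 3441 < 1566 is false
  account age ≥ 1547 days: 3441 ≥ 1547 is true
  ship-to country ∈ {AU, DE}: CA is not in the set → false
Combine:
[1.1.1] true → true = true
[1.1.2] false OR false = false
[1.1] true → false = false
[1] NOT false = true
[2.1] false AND true = false
[2.2.1.1] NOT true = false
[2.2.1] NOT false = true
[2.2] NOT true = false
[2] false → false (antecedent false ⇒ implication holds) = true
[3.1] exactly-one(false, true) = true
[3.2.2] true → true = true
[3.2] false AND true = false
[3] true OR false = true
[4] exactly-one(false, true, false) = true
[root] true AND true AND true AND true = true
Overall: true → applied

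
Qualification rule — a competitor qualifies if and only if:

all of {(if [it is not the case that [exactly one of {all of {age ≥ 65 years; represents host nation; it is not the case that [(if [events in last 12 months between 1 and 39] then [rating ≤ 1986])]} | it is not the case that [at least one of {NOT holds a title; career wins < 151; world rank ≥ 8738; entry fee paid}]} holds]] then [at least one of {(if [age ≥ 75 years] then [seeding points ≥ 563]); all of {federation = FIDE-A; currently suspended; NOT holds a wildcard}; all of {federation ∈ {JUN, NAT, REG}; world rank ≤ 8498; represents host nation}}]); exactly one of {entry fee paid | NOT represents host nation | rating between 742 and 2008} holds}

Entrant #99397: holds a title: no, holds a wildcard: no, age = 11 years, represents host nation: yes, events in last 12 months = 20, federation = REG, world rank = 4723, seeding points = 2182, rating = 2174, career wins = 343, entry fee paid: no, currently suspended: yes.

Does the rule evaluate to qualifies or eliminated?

Atomic conditions:
  age ≥ 65 years: 11 ≥ 65 is false
  represents host nation: yes → true
  events in last 12 months between 1 and 39: 20 in [1, 39] is true
  rating ≤ 1986: 2174 ≤ 1986 is false
  NOT holds a title: no → true
  career wins < 151: 343 < 151 is false
  world rank ≥ 8738: 4723 ≥ 8738 is false
  entry fee paid: no → false
  age ≥ 75 years: 11 ≥ 75 is false
  seeding points ≥ 563: 2182 ≥ 563 is true
  federation = FIDE-A: REG == FIDE-A is false
  currently suspended: yes → true
  NOT holds a wildcard: no → true
  federation ∈ {JUN, NAT, REG}: REG is in the set → true
  world rank ≤ 8498: 4723 ≤ 8498 is true
  NOT represents host nation: yes → false
  rating between 742 and 2008: 2174 in [742, 2008] is false
Combine:
[1.1.1.1.3.1] true → false = false
[1.1.1.1.3] NOT false = true
[1.1.1.1] false AND true AND true = false
[1.1.1.2.1] true OR false OR false OR false = true
[1.1.1.2] NOT true = false
[1.1.1] exactly-one(false, false) = false
[1.1] NOT false = true
[1.2.1] false → true (antecedent false ⇒ implication holds) = true
[1.2.2] false AND true AND true = false
[1.2.3] true AND true AND true = true
[1.2] true OR false OR true = true
[1] true → true = true
[2] exactly-one(false, false, false) = false
[root] true AND false = false
Overall: false → eliminated

Eliminated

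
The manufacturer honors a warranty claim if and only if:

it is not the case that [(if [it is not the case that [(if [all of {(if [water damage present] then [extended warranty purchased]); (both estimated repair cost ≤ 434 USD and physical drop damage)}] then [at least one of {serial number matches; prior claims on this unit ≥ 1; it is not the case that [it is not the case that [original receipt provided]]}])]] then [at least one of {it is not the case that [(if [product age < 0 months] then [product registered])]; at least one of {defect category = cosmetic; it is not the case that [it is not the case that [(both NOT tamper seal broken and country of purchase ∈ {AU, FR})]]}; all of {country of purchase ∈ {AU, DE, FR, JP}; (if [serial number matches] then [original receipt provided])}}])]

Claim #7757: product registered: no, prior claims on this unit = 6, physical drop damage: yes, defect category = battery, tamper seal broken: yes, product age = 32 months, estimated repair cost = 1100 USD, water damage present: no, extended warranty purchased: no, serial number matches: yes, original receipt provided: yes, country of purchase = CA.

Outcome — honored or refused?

Atomic conditions:
  water damage present: no → false
  extended warranty purchased: no → false
  estimated repair cost ≤ 434 USD: 1100 ≤ 434 is false
  physical drop damage: yes → true
  serial number matches: yes → true
  prior claims on this unit ≥ 1: 6 ≥ 1 is true
  original receipt provided: yes → true
  product age < 0 months: 32 < 0 is false
  product registered: no → false
  defect category = cosmetic: battery == cosmetic is false
  NOT tamper seal broken: yes → false
  country of purchase ∈ {AU, FR}: CA is not in the set → false
  country of purchase ∈ {AU, DE, FR, JP}: CA is not in the set → false
Combine:
[1.1.1.1.1] false → false (antecedent false ⇒ implication holds) = true
[1.1.1.1.2] false AND true = false
[1.1.1.1] true AND false = false
[1.1.1.2.3.1] NOT true = false
[1.1.1.2.3] NOT false = true
[1.1.1.2] true OR true OR true = true
[1.1.1] false → true (antecedent false ⇒ implication holds) = true
[1.1] NOT true = false
[1.2.1.1] false → false (antecedent false ⇒ implication holds) = true
[1.2.1] NOT true = false
[1.2.2.2.1.1] false AND false = false
[1.2.2.2.1] NOT false = true
[1.2.2.2] NOT true = false
[1.2.2] false OR false = false
[1.2.3.2] true → true = true
[1.2.3] false AND true = false
[1.2] false OR false OR false = false
[1] false → false (antecedent false ⇒ implication holds) = true
[root] NOT true = false
Overall: false → refused

Refused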